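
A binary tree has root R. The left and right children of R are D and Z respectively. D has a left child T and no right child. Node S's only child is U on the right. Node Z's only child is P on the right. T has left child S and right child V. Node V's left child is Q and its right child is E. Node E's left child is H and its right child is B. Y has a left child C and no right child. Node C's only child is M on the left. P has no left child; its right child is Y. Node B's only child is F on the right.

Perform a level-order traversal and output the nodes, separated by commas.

R, D, Z, T, P, S, V, Y, U, Q, E, C, H, B, M, F

Level-order visits nodes level by level from the root, left to right within each level.
Level 0: R
Level 1: D, Z
Level 2: T, P
Level 3: S, V, Y
Level 4: U, Q, E, C
Level 5: H, B, M
Level 6: F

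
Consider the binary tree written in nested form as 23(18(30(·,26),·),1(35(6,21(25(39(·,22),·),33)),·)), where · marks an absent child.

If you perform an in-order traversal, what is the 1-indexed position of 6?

In-order visits the left subtree, then the node, then the right subtree.
At 23: go left to 18.
  At 18: go left to 30.
    At 30: no left child.
    Visit 30.
    At 30: go right to 26.
      26 is a leaf — visit 26.
  Visit 18.
  At 18: no right child.
Visit 23.
At 23: go right to 1.
  At 1: go left to 35.
    At 35: go left to 6.
      6 is a leaf — visit 6.
    Visit 35.
    At 35: go right to 21.
      At 21: go left to 25.
        At 25: go left to 39.
          At 39: no left child.
          Visit 39.
          At 39: go right to 22.
            22 is a leaf — visit 22.
        Visit 25.
        At 25: no right child.
      Visit 21.
      At 21: go right to 33.
        33 is a leaf — visit 33.
  Visit 1.
  At 1: no right child.
Full in-order sequence: 30, 26, 18, 23, 6, 35, 39, 22, 25, 21, 33, 1.

5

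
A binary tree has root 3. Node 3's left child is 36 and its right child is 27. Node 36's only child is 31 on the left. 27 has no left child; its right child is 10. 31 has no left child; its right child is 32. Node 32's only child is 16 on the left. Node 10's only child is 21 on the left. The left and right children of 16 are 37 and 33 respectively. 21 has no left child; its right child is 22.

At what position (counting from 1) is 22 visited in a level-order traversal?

Level-order visits nodes level by level from the root, left to right within each level.
Level 0: 3
Level 1: 36, 27
Level 2: 31, 10
Level 3: 32, 21
Level 4: 16, 22
Level 5: 37, 33
Full level-order sequence: 3, 36, 27, 31, 10, 32, 21, 16, 22, 37, 33.

9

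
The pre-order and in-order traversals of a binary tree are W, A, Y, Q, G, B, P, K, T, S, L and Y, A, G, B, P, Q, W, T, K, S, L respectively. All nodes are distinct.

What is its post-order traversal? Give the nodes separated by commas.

Y, P, B, G, Q, A, T, L, S, K, W

The first element of pre-order is the root; it splits in-order into left and right subtrees.
Root W: left subtree has 6 nodes {Y, A, G, B, P, Q}, right has 4 {T, K, S, L}.
  Root A: left subtree has 1 node {Y}, right has 4 {G, B, P, Q}.
    Root Q: left subtree has 3 nodes {G, B, P}, right has 0 { }.
      Root G: left subtree has 0 nodes { }, right has 2 {B, P}.
        Root B: left subtree has 0 nodes { }, right has 1 {P}.
  Root K: left subtree has 1 node {T}, right has 2 {S, L}.
    Root S: left subtree has 0 nodes { }, right has 1 {L}.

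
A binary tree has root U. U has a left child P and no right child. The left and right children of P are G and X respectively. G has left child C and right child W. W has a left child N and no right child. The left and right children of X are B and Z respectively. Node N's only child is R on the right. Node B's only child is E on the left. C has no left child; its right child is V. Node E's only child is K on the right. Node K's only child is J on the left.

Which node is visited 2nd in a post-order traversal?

C

Post-order visits the left subtree, then the right subtree, then the node.
At U: go left to P.
  At P: go left to G.
    At G: go left to C.
      At C: no left child.
      At C: go right to V.
        V is a leaf — visit V.
      Visit C.
    At G: go right to W.
      At W: go left to N.
        At N: no left child.
        At N: go right to R.
          R is a leaf — visit R.
        Visit N.
      At W: no right child.
      Visit W.
    Visit G.
  At P: go right to X.
    At X: go left to B.
      At B: go left to E.
        At E: no left child.
        At E: go right to K.
          At K: go left to J.
            J is a leaf — visit J.
          At K: no right child.
          Visit K.
        Visit E.
      At B: no right child.
      Visit B.
    At X: go right to Z.
      Z is a leaf — visit Z.
    Visit X.
  Visit P.
At U: no right child.
Visit U.
Full post-order sequence: V, C, R, N, W, G, J, K, E, B, Z, X, P, U.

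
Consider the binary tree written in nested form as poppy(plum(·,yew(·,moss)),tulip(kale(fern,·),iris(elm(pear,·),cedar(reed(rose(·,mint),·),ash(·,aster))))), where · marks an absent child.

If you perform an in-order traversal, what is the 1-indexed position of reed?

In-order visits the left subtree, then the node, then the right subtree.
At poppy: go left to plum.
  At plum: no left child.
  Visit plum.
  At plum: go right to yew.
    At yew: no left child.
    Visit yew.
    At yew: go right to moss.
      moss is a leaf — visit moss.
Visit poppy.
At poppy: go right to tulip.
  At tulip: go left to kale.
    At kale: go left to fern.
      fern is a leaf — visit fern.
    Visit kale.
    At kale: no right child.
  Visit tulip.
  At tulip: go right to iris.
    At iris: go left to elm.
      At elm: go left to pear.
        pear is a leaf — visit pear.
      Visit elm.
      At elm: no right child.
    Visit iris.
    At iris: go right to cedar.
      At cedar: go left to reed.
        At reed: go left to rose.
          At rose: no left child.
          Visit rose.
          At rose: go right to mint.
            mint is a leaf — visit mint.
        Visit reed.
        At reed: no right child.
      Visit cedar.
      At cedar: go right to ash.
        At ash: no left child.
        Visit ash.
        At ash: go right to aster.
          aster is a leaf — visit aster.
Full in-order sequence: plum, yew, moss, poppy, fern, kale, tulip, pear, elm, iris, rose, mint, reed, cedar, ash, aster.

13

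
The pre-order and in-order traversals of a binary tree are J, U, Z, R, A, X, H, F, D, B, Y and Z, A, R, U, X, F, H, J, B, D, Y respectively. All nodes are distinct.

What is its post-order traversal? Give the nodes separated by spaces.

The first element of pre-order is the root; it splits in-order into left and right subtrees.
Root J: left subtree has 7 nodes {Z, A, R, U, X, F, H}, right has 3 {B, D, Y}.
  Root U: left subtree has 3 nodes {Z, A, R}, right has 3 {X, F, H}.
    Root Z: left subtree has 0 nodes { }, right has 2 {A, R}.
      Root R: left subtree has 1 node {A}, right has 0 { }.
    Root X: left subtree has 0 nodes { }, right has 2 {F, H}.
      Root H: left subtree has 1 node {F}, right has 0 { }.
  Root D: left subtree has 1 node {B}, right has 1 {Y}.

A R Z F H X U B Y D J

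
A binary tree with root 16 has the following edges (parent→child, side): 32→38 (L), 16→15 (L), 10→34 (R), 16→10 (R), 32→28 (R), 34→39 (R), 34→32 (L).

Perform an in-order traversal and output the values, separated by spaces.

In-order visits the left subtree, then the node, then the right subtree.
At 16: go left to 15.
  15 is a leaf — visit 15.
Visit 16.
At 16: go right to 10.
  At 10: no left child.
  Visit 10.
  At 10: go right to 34.
    At 34: go left to 32.
      At 32: go left to 38.
        38 is a leaf — visit 38.
      Visit 32.
      At 32: go right to 28.
        28 is a leaf — visit 28.
    Visit 34.
    At 34: go right to 39.
      39 is a leaf — visit 39.

15 16 10 38 32 28 34 39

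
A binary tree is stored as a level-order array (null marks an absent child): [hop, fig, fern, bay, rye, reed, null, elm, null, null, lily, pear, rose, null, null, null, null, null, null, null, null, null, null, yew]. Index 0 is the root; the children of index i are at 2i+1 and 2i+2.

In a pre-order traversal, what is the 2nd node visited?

Pre-order visits the node, then its left subtree, then its right subtree.
Visit hop.
At hop: go left to fig.
  Visit fig.
  At fig: go left to bay.
    Visit bay.
    At bay: go left to elm.
      elm is a leaf — visit elm.
    At bay: no right child.
  At fig: go right to rye.
    Visit rye.
    At rye: no left child.
    At rye: go right to lily.
      lily is a leaf — visit lily.
At hop: go right to fern.
  Visit fern.
  At fern: go left to reed.
    Visit reed.
    At reed: go left to pear.
      Visit pear.
      At pear: go left to yew.
        yew is a leaf — visit yew.
      At pear: no right child.
    At reed: go right to rose.
      rose is a leaf — visit rose.
  At fern: no right child.
Full pre-order sequence: hop, fig, bay, elm, rye, lily, fern, reed, pear, yew, rose.

fig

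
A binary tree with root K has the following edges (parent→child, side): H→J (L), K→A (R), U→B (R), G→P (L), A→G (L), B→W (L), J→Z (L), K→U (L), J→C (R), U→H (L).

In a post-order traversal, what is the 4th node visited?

Post-order visits the left subtree, then the right subtree, then the node.
At K: go left to U.
  At U: go left to H.
    At H: go left to J.
      At J: go left to Z.
        Z is a leaf — visit Z.
      At J: go right to C.
        C is a leaf — visit C.
      Visit J.
    At H: no right child.
    Visit H.
  At U: go right to B.
    At B: go left to W.
      W is a leaf — visit W.
    At B: no right child.
    Visit B.
  Visit U.
At K: go right to A.
  At A: go left to G.
    At G: go left to P.
      P is a leaf — visit P.
    At G: no right child.
    Visit G.
  At A: no right child.
  Visit A.
Visit K.
Full post-order sequence: Z, C, J, H, W, B, U, P, G, A, K.

H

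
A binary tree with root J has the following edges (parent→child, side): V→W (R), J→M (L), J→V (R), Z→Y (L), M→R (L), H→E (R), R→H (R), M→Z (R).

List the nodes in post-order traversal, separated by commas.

E, H, R, Y, Z, M, W, V, J

Post-order visits the left subtree, then the right subtree, then the node.
At J: go left to M.
  At M: go left to R.
    At R: no left child.
    At R: go right to H.
      At H: no left child.
      At H: go right to E.
        E is a leaf — visit E.
      Visit H.
    Visit R.
  At M: go right to Z.
    At Z: go left to Y.
      Y is a leaf — visit Y.
    At Z: no right child.
    Visit Z.
  Visit M.
At J: go right to V.
  At V: no left child.
  At V: go right to W.
    W is a leaf — visit W.
  Visit V.
Visit J.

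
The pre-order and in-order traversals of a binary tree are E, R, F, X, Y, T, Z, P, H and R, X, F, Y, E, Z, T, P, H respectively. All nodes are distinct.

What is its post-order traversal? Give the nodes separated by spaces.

The first element of pre-order is the root; it splits in-order into left and right subtrees.
Root E: left subtree has 4 nodes {R, X, F, Y}, right has 4 {Z, T, P, H}.
  Root R: left subtree has 0 nodes { }, right has 3 {X, F, Y}.
    Root F: left subtree has 1 node {X}, right has 1 {Y}.
  Root T: left subtree has 1 node {Z}, right has 2 {P, H}.
    Root P: left subtree has 0 nodes { }, right has 1 {H}.

X Y F R Z H P T E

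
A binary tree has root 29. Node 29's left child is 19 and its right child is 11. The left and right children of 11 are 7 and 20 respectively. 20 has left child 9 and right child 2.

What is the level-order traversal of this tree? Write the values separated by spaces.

29 19 11 7 20 9 2

Level-order visits nodes level by level from the root, left to right within each level.
Level 0: 29
Level 1: 19, 11
Level 2: 7, 20
Level 3: 9, 2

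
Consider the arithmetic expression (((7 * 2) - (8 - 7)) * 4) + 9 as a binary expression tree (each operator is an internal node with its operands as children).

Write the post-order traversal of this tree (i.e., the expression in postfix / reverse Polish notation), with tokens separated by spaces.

Post-order on an expression tree gives postfix notation: for each operator, emit left operand, right operand, then the operator.

7 2 * 8 7 - - 4 * 9 +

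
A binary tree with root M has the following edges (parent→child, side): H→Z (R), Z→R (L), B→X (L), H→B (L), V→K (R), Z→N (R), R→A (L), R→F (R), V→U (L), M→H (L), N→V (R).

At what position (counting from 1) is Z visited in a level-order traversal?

Level-order visits nodes level by level from the root, left to right within each level.
Level 0: M
Level 1: H
Level 2: B, Z
Level 3: X, R, N
Level 4: A, F, V
Level 5: U, K
Full level-order sequence: M, H, B, Z, X, R, N, A, F, V, U, K.

4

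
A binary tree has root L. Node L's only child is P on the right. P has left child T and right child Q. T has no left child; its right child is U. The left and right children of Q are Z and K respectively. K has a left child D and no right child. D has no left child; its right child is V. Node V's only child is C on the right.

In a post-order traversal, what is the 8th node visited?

Post-order visits the left subtree, then the right subtree, then the node.
At L: no left child.
At L: go right to P.
  At P: go left to T.
    At T: no left child.
    At T: go right to U.
      U is a leaf — visit U.
    Visit T.
  At P: go right to Q.
    At Q: go left to Z.
      Z is a leaf — visit Z.
    At Q: go right to K.
      At K: go left to D.
        At D: no left child.
        At D: go right to V.
          At V: no left child.
          At V: go right to C.
            C is a leaf — visit C.
          Visit V.
        Visit D.
      At K: no right child.
      Visit K.
    Visit Q.
  Visit P.
Visit L.
Full post-order sequence: U, T, Z, C, V, D, K, Q, P, L.

Q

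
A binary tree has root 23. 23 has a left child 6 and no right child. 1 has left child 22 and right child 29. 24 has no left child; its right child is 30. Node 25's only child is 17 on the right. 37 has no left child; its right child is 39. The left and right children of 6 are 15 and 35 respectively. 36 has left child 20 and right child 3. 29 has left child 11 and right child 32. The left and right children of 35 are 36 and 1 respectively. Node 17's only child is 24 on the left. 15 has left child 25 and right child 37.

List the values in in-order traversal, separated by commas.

In-order visits the left subtree, then the node, then the right subtree.
At 23: go left to 6.
  At 6: go left to 15.
    At 15: go left to 25.
      At 25: no left child.
      Visit 25.
      At 25: go right to 17.
        At 17: go left to 24.
          At 24: no left child.
          Visit 24.
          At 24: go right to 30.
            30 is a leaf — visit 30.
        Visit 17.
        At 17: no right child.
    Visit 15.
    At 15: go right to 37.
      At 37: no left child.
      Visit 37.
      At 37: go right to 39.
        39 is a leaf — visit 39.
  Visit 6.
  At 6: go right to 35.
    At 35: go left to 36.
      At 36: go left to 20.
        20 is a leaf — visit 20.
      Visit 36.
      At 36: go right to 3.
        3 is a leaf — visit 3.
    Visit 35.
    At 35: go right to 1.
      At 1: go left to 22.
        22 is a leaf — visit 22.
      Visit 1.
      At 1: go right to 29.
        At 29: go left to 11.
          11 is a leaf — visit 11.
        Visit 29.
        At 29: go right to 32.
          32 is a leaf — visit 32.
Visit 23.
At 23: no right child.

25, 24, 30, 17, 15, 37, 39, 6, 20, 36, 3, 35, 22, 1, 11, 29, 32, 23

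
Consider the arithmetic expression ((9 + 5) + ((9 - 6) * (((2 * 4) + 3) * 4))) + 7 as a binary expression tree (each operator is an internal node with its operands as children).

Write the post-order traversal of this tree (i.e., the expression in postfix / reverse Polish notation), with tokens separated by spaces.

9 5 + 9 6 - 2 4 * 3 + 4 * * + 7 +

Post-order on an expression tree gives postfix notation: for each operator, emit left operand, right operand, then the operator.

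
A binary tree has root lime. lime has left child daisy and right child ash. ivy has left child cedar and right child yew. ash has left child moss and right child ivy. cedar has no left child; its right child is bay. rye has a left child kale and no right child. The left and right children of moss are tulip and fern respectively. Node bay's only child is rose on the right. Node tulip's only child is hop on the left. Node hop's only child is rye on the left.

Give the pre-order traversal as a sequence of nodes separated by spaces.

lime daisy ash moss tulip hop rye kale fern ivy cedar bay rose yew

Pre-order visits the node, then its left subtree, then its right subtree.
Visit lime.
At lime: go left to daisy.
  daisy is a leaf — visit daisy.
At lime: go right to ash.
  Visit ash.
  At ash: go left to moss.
    Visit moss.
    At moss: go left to tulip.
      Visit tulip.
      At tulip: go left to hop.
        Visit hop.
        At hop: go left to rye.
          Visit rye.
          At rye: go left to kale.
            kale is a leaf — visit kale.
          At rye: no right child.
        At hop: no right child.
      At tulip: no right child.
    At moss: go right to fern.
      fern is a leaf — visit fern.
  At ash: go right to ivy.
    Visit ivy.
    At ivy: go left to cedar.
      Visit cedar.
      At cedar: no left child.
      At cedar: go right to bay.
        Visit bay.
        At bay: no left child.
        At bay: go right to rose.
          rose is a leaf — visit rose.
    At ivy: go right to yew.
      yew is a leaf — visit yew.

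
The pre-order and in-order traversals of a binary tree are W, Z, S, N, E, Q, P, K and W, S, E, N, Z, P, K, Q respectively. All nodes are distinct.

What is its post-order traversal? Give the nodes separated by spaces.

E N S K P Q Z W

The first element of pre-order is the root; it splits in-order into left and right subtrees.
Root W: left subtree has 0 nodes { }, right has 7 {S, E, N, Z, P, K, Q}.
  Root Z: left subtree has 3 nodes {S, E, N}, right has 3 {P, K, Q}.
    Root S: left subtree has 0 nodes { }, right has 2 {E, N}.
      Root N: left subtree has 1 node {E}, right has 0 { }.
    Root Q: left subtree has 2 nodes {P, K}, right has 0 { }.
      Root P: left subtree has 0 nodes { }, right has 1 {K}.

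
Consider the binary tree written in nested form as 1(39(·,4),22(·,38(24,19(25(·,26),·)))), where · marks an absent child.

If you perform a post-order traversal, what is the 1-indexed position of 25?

Post-order visits the left subtree, then the right subtree, then the node.
At 1: go left to 39.
  At 39: no left child.
  At 39: go right to 4.
    4 is a leaf — visit 4.
  Visit 39.
At 1: go right to 22.
  At 22: no left child.
  At 22: go right to 38.
    At 38: go left to 24.
      24 is a leaf — visit 24.
    At 38: go right to 19.
      At 19: go left to 25.
        At 25: no left child.
        At 25: go right to 26.
          26 is a leaf — visit 26.
        Visit 25.
      At 19: no right child.
      Visit 19.
    Visit 38.
  Visit 22.
Visit 1.
Full post-order sequence: 4, 39, 24, 26, 25, 19, 38, 22, 1.

5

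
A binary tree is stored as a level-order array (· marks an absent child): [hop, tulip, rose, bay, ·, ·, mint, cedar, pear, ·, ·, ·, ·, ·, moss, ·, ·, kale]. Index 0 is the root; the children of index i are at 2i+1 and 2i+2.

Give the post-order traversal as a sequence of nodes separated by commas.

cedar, kale, pear, bay, tulip, moss, mint, rose, hop

Post-order visits the left subtree, then the right subtree, then the node.
At hop: go left to tulip.
  At tulip: go left to bay.
    At bay: go left to cedar.
      cedar is a leaf — visit cedar.
    At bay: go right to pear.
      At pear: go left to kale.
        kale is a leaf — visit kale.
      At pear: no right child.
      Visit pear.
    Visit bay.
  At tulip: no right child.
  Visit tulip.
At hop: go right to rose.
  At rose: no left child.
  At rose: go right to mint.
    At mint: no left child.
    At mint: go right to moss.
      moss is a leaf — visit moss.
    Visit mint.
  Visit rose.
Visit hop.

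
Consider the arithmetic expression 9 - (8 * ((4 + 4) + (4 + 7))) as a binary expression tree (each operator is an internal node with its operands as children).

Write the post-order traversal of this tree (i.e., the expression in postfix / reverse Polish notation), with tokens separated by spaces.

9 8 4 4 + 4 7 + + * -

Post-order on an expression tree gives postfix notation: for each operator, emit left operand, right operand, then the operator.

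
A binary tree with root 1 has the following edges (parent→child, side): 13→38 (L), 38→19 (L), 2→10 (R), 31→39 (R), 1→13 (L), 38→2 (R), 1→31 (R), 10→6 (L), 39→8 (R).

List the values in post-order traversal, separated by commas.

19, 6, 10, 2, 38, 13, 8, 39, 31, 1

Post-order visits the left subtree, then the right subtree, then the node.
At 1: go left to 13.
  At 13: go left to 38.
    At 38: go left to 19.
      19 is a leaf — visit 19.
    At 38: go right to 2.
      At 2: no left child.
      At 2: go right to 10.
        At 10: go left to 6.
          6 is a leaf — visit 6.
        At 10: no right child.
        Visit 10.
      Visit 2.
    Visit 38.
  At 13: no right child.
  Visit 13.
At 1: go right to 31.
  At 31: no left child.
  At 31: go right to 39.
    At 39: no left child.
    At 39: go right to 8.
      8 is a leaf — visit 8.
    Visit 39.
  Visit 31.
Visit 1.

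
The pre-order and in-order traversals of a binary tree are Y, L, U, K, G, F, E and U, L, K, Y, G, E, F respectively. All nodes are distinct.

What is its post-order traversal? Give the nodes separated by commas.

The first element of pre-order is the root; it splits in-order into left and right subtrees.
Root Y: left subtree has 3 nodes {U, L, K}, right has 3 {G, E, F}.
  Root L: left subtree has 1 node {U}, right has 1 {K}.
  Root G: left subtree has 0 nodes { }, right has 2 {E, F}.
    Root F: left subtree has 1 node {E}, right has 0 { }.

U, K, L, E, F, G, Y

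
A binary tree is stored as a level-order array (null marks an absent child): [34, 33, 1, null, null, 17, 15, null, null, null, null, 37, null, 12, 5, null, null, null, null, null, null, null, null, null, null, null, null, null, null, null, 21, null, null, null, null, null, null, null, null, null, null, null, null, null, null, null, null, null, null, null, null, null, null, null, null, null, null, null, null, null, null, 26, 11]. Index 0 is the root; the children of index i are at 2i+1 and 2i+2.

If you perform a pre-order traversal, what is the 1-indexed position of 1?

3

Pre-order visits the node, then its left subtree, then its right subtree.
Visit 34.
At 34: go left to 33.
  33 is a leaf — visit 33.
At 34: go right to 1.
  Visit 1.
  At 1: go left to 17.
    Visit 17.
    At 17: go left to 37.
      37 is a leaf — visit 37.
    At 17: no right child.
  At 1: go right to 15.
    Visit 15.
    At 15: go left to 12.
      12 is a leaf — visit 12.
    At 15: go right to 5.
      Visit 5.
      At 5: no left child.
      At 5: go right to 21.
        Visit 21.
        At 21: go left to 26.
          26 is a leaf — visit 26.
        At 21: go right to 11.
          11 is a leaf — visit 11.
Full pre-order sequence: 34, 33, 1, 17, 37, 15, 12, 5, 21, 26, 11.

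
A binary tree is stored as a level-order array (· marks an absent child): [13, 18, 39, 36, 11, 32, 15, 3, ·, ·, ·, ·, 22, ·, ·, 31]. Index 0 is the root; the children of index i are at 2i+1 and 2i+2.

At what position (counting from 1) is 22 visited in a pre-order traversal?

Pre-order visits the node, then its left subtree, then its right subtree.
Visit 13.
At 13: go left to 18.
  Visit 18.
  At 18: go left to 36.
    Visit 36.
    At 36: go left to 3.
      Visit 3.
      At 3: go left to 31.
        31 is a leaf — visit 31.
      At 3: no right child.
    At 36: no right child.
  At 18: go right to 11.
    11 is a leaf — visit 11.
At 13: go right to 39.
  Visit 39.
  At 39: go left to 32.
    Visit 32.
    At 32: no left child.
    At 32: go right to 22.
      22 is a leaf — visit 22.
  At 39: go right to 15.
    15 is a leaf — visit 15.
Full pre-order sequence: 13, 18, 36, 3, 31, 11, 39, 32, 22, 15.

9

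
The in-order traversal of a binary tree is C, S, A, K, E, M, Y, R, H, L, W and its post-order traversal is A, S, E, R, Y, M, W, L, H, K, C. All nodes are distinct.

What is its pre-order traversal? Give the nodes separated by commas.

C, K, S, A, H, M, E, Y, R, L, W

The last element of post-order is the root; it splits in-order into left and right subtrees.
Root C: left subtree has 0 nodes { }, right has 10 {S, A, K, E, M, Y, R, H, L, W}.
  Root K: left subtree has 2 nodes {S, A}, right has 7 {E, M, Y, R, H, L, W}.
    Root S: left subtree has 0 nodes { }, right has 1 {A}.
    Root H: left subtree has 4 nodes {E, M, Y, R}, right has 2 {L, W}.
      Root M: left subtree has 1 node {E}, right has 2 {Y, R}.
        Root Y: left subtree has 0 nodes { }, right has 1 {R}.
      Root L: left subtree has 0 nodes { }, right has 1 {W}.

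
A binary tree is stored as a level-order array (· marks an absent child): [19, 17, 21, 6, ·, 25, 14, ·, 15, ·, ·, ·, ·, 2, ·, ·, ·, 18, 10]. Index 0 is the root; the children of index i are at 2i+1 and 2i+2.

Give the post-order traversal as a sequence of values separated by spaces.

18 10 15 6 17 25 2 14 21 19

Post-order visits the left subtree, then the right subtree, then the node.
At 19: go left to 17.
  At 17: go left to 6.
    At 6: no left child.
    At 6: go right to 15.
      At 15: go left to 18.
        18 is a leaf — visit 18.
      At 15: go right to 10.
        10 is a leaf — visit 10.
      Visit 15.
    Visit 6.
  At 17: no right child.
  Visit 17.
At 19: go right to 21.
  At 21: go left to 25.
    25 is a leaf — visit 25.
  At 21: go right to 14.
    At 14: go left to 2.
      2 is a leaf — visit 2.
    At 14: no right child.
    Visit 14.
  Visit 21.
Visit 19.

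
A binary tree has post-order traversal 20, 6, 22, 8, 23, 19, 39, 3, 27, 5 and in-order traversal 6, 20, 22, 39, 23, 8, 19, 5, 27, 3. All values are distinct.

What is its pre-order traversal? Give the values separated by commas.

The last element of post-order is the root; it splits in-order into left and right subtrees.
Root 5: left subtree has 7 nodes {6, 20, 22, 39, 23, 8, 19}, right has 2 {27, 3}.
  Root 39: left subtree has 3 nodes {6, 20, 22}, right has 3 {23, 8, 19}.
    Root 22: left subtree has 2 nodes {6, 20}, right has 0 { }.
      Root 6: left subtree has 0 nodes { }, right has 1 {20}.
    Root 19: left subtree has 2 nodes {23, 8}, right has 0 { }.
      Root 23: left subtree has 0 nodes { }, right has 1 {8}.
  Root 27: left subtree has 0 nodes { }, right has 1 {3}.

5, 39, 22, 6, 20, 19, 23, 8, 27, 3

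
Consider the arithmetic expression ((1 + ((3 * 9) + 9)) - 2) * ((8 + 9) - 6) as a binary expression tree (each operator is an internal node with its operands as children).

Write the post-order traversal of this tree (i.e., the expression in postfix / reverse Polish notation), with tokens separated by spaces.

1 3 9 * 9 + + 2 - 8 9 + 6 - *

Post-order on an expression tree gives postfix notation: for each operator, emit left operand, right operand, then the operator.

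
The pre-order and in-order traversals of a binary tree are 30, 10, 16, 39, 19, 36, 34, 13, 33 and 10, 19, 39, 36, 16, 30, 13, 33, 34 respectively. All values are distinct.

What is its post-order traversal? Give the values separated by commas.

The first element of pre-order is the root; it splits in-order into left and right subtrees.
Root 30: left subtree has 5 nodes {10, 19, 39, 36, 16}, right has 3 {13, 33, 34}.
  Root 10: left subtree has 0 nodes { }, right has 4 {19, 39, 36, 16}.
    Root 16: left subtree has 3 nodes {19, 39, 36}, right has 0 { }.
      Root 39: left subtree has 1 node {19}, right has 1 {36}.
  Root 34: left subtree has 2 nodes {13, 33}, right has 0 { }.
    Root 13: left subtree has 0 nodes { }, right has 1 {33}.

19, 36, 39, 16, 10, 33, 13, 34, 30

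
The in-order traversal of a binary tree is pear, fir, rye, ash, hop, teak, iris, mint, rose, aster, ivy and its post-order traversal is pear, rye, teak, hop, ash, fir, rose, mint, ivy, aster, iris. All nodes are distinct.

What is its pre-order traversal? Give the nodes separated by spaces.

The last element of post-order is the root; it splits in-order into left and right subtrees.
Root iris: left subtree has 6 nodes {pear, fir, rye, ash, hop, teak}, right has 4 {mint, rose, aster, ivy}.
  Root fir: left subtree has 1 node {pear}, right has 4 {rye, ash, hop, teak}.
    Root ash: left subtree has 1 node {rye}, right has 2 {hop, teak}.
      Root hop: left subtree has 0 nodes { }, right has 1 {teak}.
  Root aster: left subtree has 2 nodes {mint, rose}, right has 1 {ivy}.
    Root mint: left subtree has 0 nodes { }, right has 1 {rose}.

iris fir pear ash rye hop teak aster mint rose ivy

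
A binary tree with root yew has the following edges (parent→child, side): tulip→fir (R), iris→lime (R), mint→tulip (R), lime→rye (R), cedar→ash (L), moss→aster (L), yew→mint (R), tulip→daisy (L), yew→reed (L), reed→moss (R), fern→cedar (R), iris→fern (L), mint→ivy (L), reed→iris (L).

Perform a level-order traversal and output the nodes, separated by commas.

Level-order visits nodes level by level from the root, left to right within each level.
Level 0: yew
Level 1: reed, mint
Level 2: iris, moss, ivy, tulip
Level 3: fern, lime, aster, daisy, fir
Level 4: cedar, rye
Level 5: ash

yew, reed, mint, iris, moss, ivy, tulip, fern, lime, aster, daisy, fir, cedar, rye, ash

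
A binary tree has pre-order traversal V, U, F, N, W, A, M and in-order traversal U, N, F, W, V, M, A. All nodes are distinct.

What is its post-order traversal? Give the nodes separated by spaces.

The first element of pre-order is the root; it splits in-order into left and right subtrees.
Root V: left subtree has 4 nodes {U, N, F, W}, right has 2 {M, A}.
  Root U: left subtree has 0 nodes { }, right has 3 {N, F, W}.
    Root F: left subtree has 1 node {N}, right has 1 {W}.
  Root A: left subtree has 1 node {M}, right has 0 { }.

N W F U M A V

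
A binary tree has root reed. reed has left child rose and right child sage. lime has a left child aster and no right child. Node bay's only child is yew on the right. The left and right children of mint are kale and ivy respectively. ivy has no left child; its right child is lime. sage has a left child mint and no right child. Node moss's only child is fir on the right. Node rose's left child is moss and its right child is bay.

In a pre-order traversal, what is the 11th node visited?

lime

Pre-order visits the node, then its left subtree, then its right subtree.
Visit reed.
At reed: go left to rose.
  Visit rose.
  At rose: go left to moss.
    Visit moss.
    At moss: no left child.
    At moss: go right to fir.
      fir is a leaf — visit fir.
  At rose: go right to bay.
    Visit bay.
    At bay: no left child.
    At bay: go right to yew.
      yew is a leaf — visit yew.
At reed: go right to sage.
  Visit sage.
  At sage: go left to mint.
    Visit mint.
    At mint: go left to kale.
      kale is a leaf — visit kale.
    At mint: go right to ivy.
      Visit ivy.
      At ivy: no left child.
      At ivy: go right to lime.
        Visit lime.
        At lime: go left to aster.
          aster is a leaf — visit aster.
        At lime: no right child.
  At sage: no right child.
Full pre-order sequence: reed, rose, moss, fir, bay, yew, sage, mint, kale, ivy, lime, aster.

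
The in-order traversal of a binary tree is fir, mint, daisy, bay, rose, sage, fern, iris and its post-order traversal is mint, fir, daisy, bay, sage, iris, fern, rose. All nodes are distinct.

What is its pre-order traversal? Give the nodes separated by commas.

The last element of post-order is the root; it splits in-order into left and right subtrees.
Root rose: left subtree has 4 nodes {fir, mint, daisy, bay}, right has 3 {sage, fern, iris}.
  Root bay: left subtree has 3 nodes {fir, mint, daisy}, right has 0 { }.
    Root daisy: left subtree has 2 nodes {fir, mint}, right has 0 { }.
      Root fir: left subtree has 0 nodes { }, right has 1 {mint}.
  Root fern: left subtree has 1 node {sage}, right has 1 {iris}.

rose, bay, daisy, fir, mint, fern, sage, iris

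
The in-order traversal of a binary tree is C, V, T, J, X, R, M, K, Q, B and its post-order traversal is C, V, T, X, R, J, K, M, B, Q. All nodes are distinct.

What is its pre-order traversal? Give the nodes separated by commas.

The last element of post-order is the root; it splits in-order into left and right subtrees.
Root Q: left subtree has 8 nodes {C, V, T, J, X, R, M, K}, right has 1 {B}.
  Root M: left subtree has 6 nodes {C, V, T, J, X, R}, right has 1 {K}.
    Root J: left subtree has 3 nodes {C, V, T}, right has 2 {X, R}.
      Root T: left subtree has 2 nodes {C, V}, right has 0 { }.
        Root V: left subtree has 1 node {C}, right has 0 { }.
      Root R: left subtree has 1 node {X}, right has 0 { }.

Q, M, J, T, V, C, R, X, K, B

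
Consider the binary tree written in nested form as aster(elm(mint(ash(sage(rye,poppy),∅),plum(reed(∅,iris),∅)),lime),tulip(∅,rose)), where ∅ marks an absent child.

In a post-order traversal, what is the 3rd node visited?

sage

Post-order visits the left subtree, then the right subtree, then the node.
At aster: go left to elm.
  At elm: go left to mint.
    At mint: go left to ash.
      At ash: go left to sage.
        At sage: go left to rye.
          rye is a leaf — visit rye.
        At sage: go right to poppy.
          poppy is a leaf — visit poppy.
        Visit sage.
      At ash: no right child.
      Visit ash.
    At mint: go right to plum.
      At plum: go left to reed.
        At reed: no left child.
        At reed: go right to iris.
          iris is a leaf — visit iris.
        Visit reed.
      At plum: no right child.
      Visit plum.
    Visit mint.
  At elm: go right to lime.
    lime is a leaf — visit lime.
  Visit elm.
At aster: go right to tulip.
  At tulip: no left child.
  At tulip: go right to rose.
    rose is a leaf — visit rose.
  Visit tulip.
Visit aster.
Full post-order sequence: rye, poppy, sage, ash, iris, reed, plum, mint, lime, elm, rose, tulip, aster.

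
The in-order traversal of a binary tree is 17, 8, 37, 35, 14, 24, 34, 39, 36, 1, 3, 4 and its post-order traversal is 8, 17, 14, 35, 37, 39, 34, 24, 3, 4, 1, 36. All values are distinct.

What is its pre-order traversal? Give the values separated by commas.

The last element of post-order is the root; it splits in-order into left and right subtrees.
Root 36: left subtree has 8 nodes {17, 8, 37, 35, 14, 24, 34, 39}, right has 3 {1, 3, 4}.
  Root 24: left subtree has 5 nodes {17, 8, 37, 35, 14}, right has 2 {34, 39}.
    Root 37: left subtree has 2 nodes {17, 8}, right has 2 {35, 14}.
      Root 17: left subtree has 0 nodes { }, right has 1 {8}.
      Root 35: left subtree has 0 nodes { }, right has 1 {14}.
    Root 34: left subtree has 0 nodes { }, right has 1 {39}.
  Root 1: left subtree has 0 nodes { }, right has 2 {3, 4}.
    Root 4: left subtree has 1 node {3}, right has 0 { }.

36, 24, 37, 17, 8, 35, 14, 34, 39, 1, 4, 3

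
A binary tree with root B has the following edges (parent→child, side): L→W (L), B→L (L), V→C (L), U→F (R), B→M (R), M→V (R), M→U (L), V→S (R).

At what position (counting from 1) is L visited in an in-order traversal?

2

In-order visits the left subtree, then the node, then the right subtree.
At B: go left to L.
  At L: go left to W.
    W is a leaf — visit W.
  Visit L.
  At L: no right child.
Visit B.
At B: go right to M.
  At M: go left to U.
    At U: no left child.
    Visit U.
    At U: go right to F.
      F is a leaf — visit F.
  Visit M.
  At M: go right to V.
    At V: go left to C.
      C is a leaf — visit C.
    Visit V.
    At V: go right to S.
      S is a leaf — visit S.
Full in-order sequence: W, L, B, U, F, M, C, V, S.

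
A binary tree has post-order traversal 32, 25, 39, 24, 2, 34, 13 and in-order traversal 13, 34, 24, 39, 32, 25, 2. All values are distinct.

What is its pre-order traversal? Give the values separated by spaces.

The last element of post-order is the root; it splits in-order into left and right subtrees.
Root 13: left subtree has 0 nodes { }, right has 6 {34, 24, 39, 32, 25, 2}.
  Root 34: left subtree has 0 nodes { }, right has 5 {24, 39, 32, 25, 2}.
    Root 2: left subtree has 4 nodes {24, 39, 32, 25}, right has 0 { }.
      Root 24: left subtree has 0 nodes { }, right has 3 {39, 32, 25}.
        Root 39: left subtree has 0 nodes { }, right has 2 {32, 25}.
          Root 25: left subtree has 1 node {32}, right has 0 { }.

13 34 2 24 39 25 32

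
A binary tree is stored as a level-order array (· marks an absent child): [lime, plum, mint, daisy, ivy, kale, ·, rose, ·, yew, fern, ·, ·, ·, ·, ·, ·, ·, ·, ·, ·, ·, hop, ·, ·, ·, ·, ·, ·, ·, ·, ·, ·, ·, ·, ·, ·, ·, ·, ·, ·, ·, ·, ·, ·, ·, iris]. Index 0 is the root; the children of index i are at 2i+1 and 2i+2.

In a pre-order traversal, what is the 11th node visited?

Pre-order visits the node, then its left subtree, then its right subtree.
Visit lime.
At lime: go left to plum.
  Visit plum.
  At plum: go left to daisy.
    Visit daisy.
    At daisy: go left to rose.
      rose is a leaf — visit rose.
    At daisy: no right child.
  At plum: go right to ivy.
    Visit ivy.
    At ivy: go left to yew.
      yew is a leaf — visit yew.
    At ivy: go right to fern.
      Visit fern.
      At fern: no left child.
      At fern: go right to hop.
        Visit hop.
        At hop: no left child.
        At hop: go right to iris.
          iris is a leaf — visit iris.
At lime: go right to mint.
  Visit mint.
  At mint: go left to kale.
    kale is a leaf — visit kale.
  At mint: no right child.
Full pre-order sequence: lime, plum, daisy, rose, ivy, yew, fern, hop, iris, mint, kale.

kale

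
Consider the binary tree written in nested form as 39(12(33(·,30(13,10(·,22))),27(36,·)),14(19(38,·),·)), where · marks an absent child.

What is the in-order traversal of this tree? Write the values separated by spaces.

33 13 30 10 22 12 36 27 39 38 19 14

In-order visits the left subtree, then the node, then the right subtree.
At 39: go left to 12.
  At 12: go left to 33.
    At 33: no left child.
    Visit 33.
    At 33: go right to 30.
      At 30: go left to 13.
        13 is a leaf — visit 13.
      Visit 30.
      At 30: go right to 10.
        At 10: no left child.
        Visit 10.
        At 10: go right to 22.
          22 is a leaf — visit 22.
  Visit 12.
  At 12: go right to 27.
    At 27: go left to 36.
      36 is a leaf — visit 36.
    Visit 27.
    At 27: no right child.
Visit 39.
At 39: go right to 14.
  At 14: go left to 19.
    At 19: go left to 38.
      38 is a leaf — visit 38.
    Visit 19.
    At 19: no right child.
  Visit 14.
  At 14: no right child.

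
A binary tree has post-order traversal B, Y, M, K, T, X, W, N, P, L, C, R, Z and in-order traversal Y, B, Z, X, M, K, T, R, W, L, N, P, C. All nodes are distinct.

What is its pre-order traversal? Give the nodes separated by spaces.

Z Y B R X T K M C L W P N

The last element of post-order is the root; it splits in-order into left and right subtrees.
Root Z: left subtree has 2 nodes {Y, B}, right has 10 {X, M, K, T, R, W, L, N, P, C}.
  Root Y: left subtree has 0 nodes { }, right has 1 {B}.
  Root R: left subtree has 4 nodes {X, M, K, T}, right has 5 {W, L, N, P, C}.
    Root X: left subtree has 0 nodes { }, right has 3 {M, K, T}.
      Root T: left subtree has 2 nodes {M, K}, right has 0 { }.
        Root K: left subtree has 1 node {M}, right has 0 { }.
    Root C: left subtree has 4 nodes {W, L, N, P}, right has 0 { }.
      Root L: left subtree has 1 node {W}, right has 2 {N, P}.
        Root P: left subtree has 1 node {N}, right has 0 { }.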